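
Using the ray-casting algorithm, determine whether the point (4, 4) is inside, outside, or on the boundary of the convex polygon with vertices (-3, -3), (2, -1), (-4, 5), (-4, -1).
The point (4, 4) lies strictly outside the polygon

Cast a horizontal ray to the right from the query point and count how many polygon edges it crosses (each edge strictly once or zero times, handled with the usual half-open convention). 
Parity of crossings → even ⇒ outside.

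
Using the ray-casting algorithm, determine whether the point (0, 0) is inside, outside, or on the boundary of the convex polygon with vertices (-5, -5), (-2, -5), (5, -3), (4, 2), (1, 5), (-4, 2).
The point (0, 0) lies strictly inside the polygon

Cast a horizontal ray to the right from the query point and count how many polygon edges it crosses (each edge strictly once or zero times, handled with the usual half-open convention). 
Parity of crossings → odd ⇒ inside.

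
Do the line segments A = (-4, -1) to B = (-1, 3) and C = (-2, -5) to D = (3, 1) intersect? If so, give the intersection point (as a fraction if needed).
No (intersection of containing lines falls outside at least one segment)

Parametrize and solve: t = -16, s = -10. At least one of these is outside [0, 1], so the segments do not intersect.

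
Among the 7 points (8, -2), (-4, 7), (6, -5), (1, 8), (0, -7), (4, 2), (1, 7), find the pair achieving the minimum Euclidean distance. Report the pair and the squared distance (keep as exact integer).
Pair = ((1, 8), (1, 7)); squared distance = 1

Compute all C(7, 2) = 21 pairwise squared distances (x_i − x_j)² + (y_i − y_j)². The minimum is 1, attained by the pair ((1, 8), (1, 7)).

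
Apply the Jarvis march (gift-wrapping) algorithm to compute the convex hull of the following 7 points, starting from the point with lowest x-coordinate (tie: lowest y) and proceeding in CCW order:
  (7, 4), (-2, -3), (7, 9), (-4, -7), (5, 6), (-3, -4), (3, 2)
Hull (CCW) = [(-4, -7), (7, 4), (7, 9), (-3, -4)]

Jarvis march: at each step, from the current hull vertex p, select the next vertex q as the point such that every other point lies strictly to the left of (or on) the directed line p → q. (Equivalently: for every other point r, the cross product (q − p) × (r − p) ≥ 0.)
Starting point (lowest x, tie lowest y): (-4, -7). Wrap until returning to start. Resulting hull: (-4, -7), (7, 4), (7, 9), (-3, -4).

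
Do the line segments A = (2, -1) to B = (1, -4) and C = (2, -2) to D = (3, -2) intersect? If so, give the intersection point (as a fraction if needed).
No (intersection of containing lines falls outside at least one segment)

Parametrize and solve: t = 1/3, s = -1/3. At least one of these is outside [0, 1], so the segments do not intersect.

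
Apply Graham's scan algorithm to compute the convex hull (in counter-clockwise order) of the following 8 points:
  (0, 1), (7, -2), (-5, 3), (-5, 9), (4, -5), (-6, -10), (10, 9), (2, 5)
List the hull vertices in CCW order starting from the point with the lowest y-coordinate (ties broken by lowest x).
Hull (CCW) = [(-6, -10), (4, -5), (7, -2), (10, 9), (-5, 9)]

Graham scan procedure:
  1. Find the pivot p₀ = point with lowest y (tie → lowest x): (-6, -10).
  2. Sort the remaining points by polar angle around p₀.
  3. Walk through sorted points, maintaining a stack; pop the top while the last three entries make a non-left turn (cross product ≤ 0).
  4. Final stack is the convex hull in CCW order: (-6, -10), (4, -5), (7, -2), (10, 9), (-5, 9).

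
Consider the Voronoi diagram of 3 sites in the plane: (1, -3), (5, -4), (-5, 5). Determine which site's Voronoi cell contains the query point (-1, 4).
Nearest site = (-5, 5)

The Voronoi cell of site s contains exactly those query points closer to s than to any other site. Compute squared distances from q = (-1, 4) to each site:
  (-5 − -1)² + (5 − 4)² = 17
  (1 − -1)² + (-3 − 4)² = 53
  (5 − -1)² + (-4 − 4)² = 100
Minimum is attained by (-5, 5), so q lies in its Voronoi cell.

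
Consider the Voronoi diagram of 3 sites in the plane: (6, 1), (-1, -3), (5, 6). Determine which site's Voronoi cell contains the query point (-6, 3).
Nearest site = (-1, -3)

The Voronoi cell of site s contains exactly those query points closer to s than to any other site. Compute squared distances from q = (-6, 3) to each site:
  (-1 − -6)² + (-3 − 3)² = 61
  (5 − -6)² + (6 − 3)² = 130
  (6 − -6)² + (1 − 3)² = 148
Minimum is attained by (-1, -3), so q lies in its Voronoi cell.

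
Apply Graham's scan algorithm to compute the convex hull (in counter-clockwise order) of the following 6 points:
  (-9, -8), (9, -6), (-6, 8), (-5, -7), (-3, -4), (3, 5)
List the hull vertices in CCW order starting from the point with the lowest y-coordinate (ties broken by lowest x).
Hull (CCW) = [(-9, -8), (9, -6), (3, 5), (-6, 8)]

Graham scan procedure:
  1. Find the pivot p₀ = point with lowest y (tie → lowest x): (-9, -8).
  2. Sort the remaining points by polar angle around p₀.
  3. Walk through sorted points, maintaining a stack; pop the top while the last three entries make a non-left turn (cross product ≤ 0).
  4. Final stack is the convex hull in CCW order: (-9, -8), (9, -6), (3, 5), (-6, 8).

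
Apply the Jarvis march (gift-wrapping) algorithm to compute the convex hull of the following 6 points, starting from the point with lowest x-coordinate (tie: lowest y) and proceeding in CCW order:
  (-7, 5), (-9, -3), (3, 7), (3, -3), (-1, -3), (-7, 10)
Hull (CCW) = [(-9, -3), (3, -3), (3, 7), (-7, 10)]

Jarvis march: at each step, from the current hull vertex p, select the next vertex q as the point such that every other point lies strictly to the left of (or on) the directed line p → q. (Equivalently: for every other point r, the cross product (q − p) × (r − p) ≥ 0.)
Starting point (lowest x, tie lowest y): (-9, -3). Wrap until returning to start. Resulting hull: (-9, -3), (3, -3), (3, 7), (-7, 10).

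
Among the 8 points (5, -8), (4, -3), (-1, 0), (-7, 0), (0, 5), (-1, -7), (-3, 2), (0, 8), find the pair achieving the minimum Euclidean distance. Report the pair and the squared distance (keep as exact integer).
Pair = ((-1, 0), (-3, 2)); squared distance = 8

Compute all C(8, 2) = 28 pairwise squared distances (x_i − x_j)² + (y_i − y_j)². The minimum is 8, attained by the pair ((-1, 0), (-3, 2)).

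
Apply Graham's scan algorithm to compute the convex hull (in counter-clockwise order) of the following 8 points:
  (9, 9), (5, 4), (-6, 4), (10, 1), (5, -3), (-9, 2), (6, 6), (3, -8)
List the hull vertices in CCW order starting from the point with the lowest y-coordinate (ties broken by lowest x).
Hull (CCW) = [(3, -8), (10, 1), (9, 9), (-6, 4), (-9, 2)]

Graham scan procedure:
  1. Find the pivot p₀ = point with lowest y (tie → lowest x): (3, -8).
  2. Sort the remaining points by polar angle around p₀.
  3. Walk through sorted points, maintaining a stack; pop the top while the last three entries make a non-left turn (cross product ≤ 0).
  4. Final stack is the convex hull in CCW order: (3, -8), (10, 1), (9, 9), (-6, 4), (-9, 2).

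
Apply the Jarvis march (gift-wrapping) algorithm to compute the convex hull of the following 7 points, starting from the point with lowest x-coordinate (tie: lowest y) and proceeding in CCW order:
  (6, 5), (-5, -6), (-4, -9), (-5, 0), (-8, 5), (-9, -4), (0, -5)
Hull (CCW) = [(-9, -4), (-4, -9), (0, -5), (6, 5), (-8, 5)]

Jarvis march: at each step, from the current hull vertex p, select the next vertex q as the point such that every other point lies strictly to the left of (or on) the directed line p → q. (Equivalently: for every other point r, the cross product (q − p) × (r − p) ≥ 0.)
Starting point (lowest x, tie lowest y): (-9, -4). Wrap until returning to start. Resulting hull: (-9, -4), (-4, -9), (0, -5), (6, 5), (-8, 5).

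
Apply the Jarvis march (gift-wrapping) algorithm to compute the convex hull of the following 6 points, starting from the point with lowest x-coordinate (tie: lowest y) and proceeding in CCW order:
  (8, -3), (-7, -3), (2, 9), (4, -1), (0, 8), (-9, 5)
Hull (CCW) = [(-9, 5), (-7, -3), (8, -3), (2, 9)]

Jarvis march: at each step, from the current hull vertex p, select the next vertex q as the point such that every other point lies strictly to the left of (or on) the directed line p → q. (Equivalently: for every other point r, the cross product (q − p) × (r − p) ≥ 0.)
Starting point (lowest x, tie lowest y): (-9, 5). Wrap until returning to start. Resulting hull: (-9, 5), (-7, -3), (8, -3), (2, 9).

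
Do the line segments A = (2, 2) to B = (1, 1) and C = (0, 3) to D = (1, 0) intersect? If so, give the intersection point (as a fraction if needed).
No (intersection of containing lines falls outside at least one segment)

Parametrize and solve: t = 5/4, s = 3/4. At least one of these is outside [0, 1], so the segments do not intersect.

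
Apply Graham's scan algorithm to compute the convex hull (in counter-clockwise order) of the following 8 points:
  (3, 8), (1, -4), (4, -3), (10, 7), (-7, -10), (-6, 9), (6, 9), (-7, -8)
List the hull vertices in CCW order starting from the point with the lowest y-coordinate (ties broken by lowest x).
Hull (CCW) = [(-7, -10), (4, -3), (10, 7), (6, 9), (-6, 9), (-7, -8)]

Graham scan procedure:
  1. Find the pivot p₀ = point with lowest y (tie → lowest x): (-7, -10).
  2. Sort the remaining points by polar angle around p₀.
  3. Walk through sorted points, maintaining a stack; pop the top while the last three entries make a non-left turn (cross product ≤ 0).
  4. Final stack is the convex hull in CCW order: (-7, -10), (4, -3), (10, 7), (6, 9), (-6, 9), (-7, -8).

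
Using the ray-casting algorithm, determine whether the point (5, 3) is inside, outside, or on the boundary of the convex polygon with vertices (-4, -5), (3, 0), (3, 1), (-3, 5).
The point (5, 3) lies strictly outside the polygon

Cast a horizontal ray to the right from the query point and count how many polygon edges it crosses (each edge strictly once or zero times, handled with the usual half-open convention). 
Parity of crossings → even ⇒ outside.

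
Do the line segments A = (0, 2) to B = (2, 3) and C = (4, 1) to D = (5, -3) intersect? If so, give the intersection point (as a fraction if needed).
No (intersection of containing lines falls outside at least one segment)

Parametrize and solve: t = 5/3, s = -2/3. At least one of these is outside [0, 1], so the segments do not intersect.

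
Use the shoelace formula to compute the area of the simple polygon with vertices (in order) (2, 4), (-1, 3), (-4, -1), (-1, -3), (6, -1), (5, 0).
Area = 39

Shoelace formula: Area = (1/2) |Σ_i (x_i · y_{i+1} − x_{i+1} · y_i)| (indices mod n). Compute each cross term:
  (2)(3) − (-1)(4) = 10
  (-1)(-1) − (-4)(3) = 13
  (-4)(-3) − (-1)(-1) = 11
  (-1)(-1) − (6)(-3) = 19
  (6)(0) − (5)(-1) = 5
  (5)(4) − (2)(0) = 20
Sum = 78, so (signed) Area = 78/2 = 39, |Area| = 39.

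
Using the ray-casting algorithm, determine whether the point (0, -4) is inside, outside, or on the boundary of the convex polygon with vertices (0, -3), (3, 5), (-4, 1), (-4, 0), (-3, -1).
The point (0, -4) lies strictly outside the polygon

Cast a horizontal ray to the right from the query point and count how many polygon edges it crosses (each edge strictly once or zero times, handled with the usual half-open convention). 
Parity of crossings → even ⇒ outside.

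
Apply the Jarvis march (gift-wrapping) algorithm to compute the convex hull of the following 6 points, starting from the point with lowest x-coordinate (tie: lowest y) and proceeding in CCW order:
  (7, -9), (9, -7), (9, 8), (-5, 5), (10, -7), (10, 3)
Hull (CCW) = [(-5, 5), (7, -9), (10, -7), (10, 3), (9, 8)]

Jarvis march: at each step, from the current hull vertex p, select the next vertex q as the point such that every other point lies strictly to the left of (or on) the directed line p → q. (Equivalently: for every other point r, the cross product (q − p) × (r − p) ≥ 0.)
Starting point (lowest x, tie lowest y): (-5, 5). Wrap until returning to start. Resulting hull: (-5, 5), (7, -9), (10, -7), (10, 3), (9, 8).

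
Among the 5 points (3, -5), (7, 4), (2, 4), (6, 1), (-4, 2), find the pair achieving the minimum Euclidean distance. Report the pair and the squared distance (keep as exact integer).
Pair = ((7, 4), (6, 1)); squared distance = 10

Compute all C(5, 2) = 10 pairwise squared distances (x_i − x_j)² + (y_i − y_j)². The minimum is 10, attained by the pair ((7, 4), (6, 1)).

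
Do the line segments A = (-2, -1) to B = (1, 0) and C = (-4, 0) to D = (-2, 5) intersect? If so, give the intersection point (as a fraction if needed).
No (intersection of containing lines falls outside at least one segment)

Parametrize and solve: t = -12/13, s = -5/13. At least one of these is outside [0, 1], so the segments do not intersect.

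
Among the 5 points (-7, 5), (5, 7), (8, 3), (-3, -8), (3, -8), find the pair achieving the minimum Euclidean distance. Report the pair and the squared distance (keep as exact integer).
Pair = ((5, 7), (8, 3)); squared distance = 25

Compute all C(5, 2) = 10 pairwise squared distances (x_i − x_j)² + (y_i − y_j)². The minimum is 25, attained by the pair ((5, 7), (8, 3)).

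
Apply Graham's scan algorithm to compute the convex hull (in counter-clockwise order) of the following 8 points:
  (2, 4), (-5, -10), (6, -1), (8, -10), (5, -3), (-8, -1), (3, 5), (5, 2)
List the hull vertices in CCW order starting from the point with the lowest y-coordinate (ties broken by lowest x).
Hull (CCW) = [(-5, -10), (8, -10), (6, -1), (5, 2), (3, 5), (-8, -1)]

Graham scan procedure:
  1. Find the pivot p₀ = point with lowest y (tie → lowest x): (-5, -10).
  2. Sort the remaining points by polar angle around p₀.
  3. Walk through sorted points, maintaining a stack; pop the top while the last three entries make a non-left turn (cross product ≤ 0).
  4. Final stack is the convex hull in CCW order: (-5, -10), (8, -10), (6, -1), (5, 2), (3, 5), (-8, -1).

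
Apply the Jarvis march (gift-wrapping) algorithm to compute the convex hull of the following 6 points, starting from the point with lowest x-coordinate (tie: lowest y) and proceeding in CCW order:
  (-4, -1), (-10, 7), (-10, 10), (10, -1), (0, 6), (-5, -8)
Hull (CCW) = [(-10, 7), (-5, -8), (10, -1), (0, 6), (-10, 10)]

Jarvis march: at each step, from the current hull vertex p, select the next vertex q as the point such that every other point lies strictly to the left of (or on) the directed line p → q. (Equivalently: for every other point r, the cross product (q − p) × (r − p) ≥ 0.)
Starting point (lowest x, tie lowest y): (-10, 7). Wrap until returning to start. Resulting hull: (-10, 7), (-5, -8), (10, -1), (0, 6), (-10, 10).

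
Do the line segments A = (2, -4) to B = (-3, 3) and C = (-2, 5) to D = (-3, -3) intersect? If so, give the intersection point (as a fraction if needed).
Yes; intersection at (-111/47, 99/47) (t = 41/47 on AB, s = 17/47 on CD)

Parametrize AB as A + t(B − A) = (2 + -5 t, -4 + 7 t) and CD as C + s(D − C) = (-2 + -1 s, 5 + -8 s). Solve the linear system for (t, s). Determinant = -47 ≠ 0, so a unique intersection of the containing lines exists. Solution: t = 41/47, s = 17/47 — both in [0, 1], so the segments cross. Intersection point: (-111/47, 99/47).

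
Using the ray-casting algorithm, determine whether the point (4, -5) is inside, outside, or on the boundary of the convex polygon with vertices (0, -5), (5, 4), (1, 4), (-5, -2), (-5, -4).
The point (4, -5) lies strictly outside the polygon

Cast a horizontal ray to the right from the query point and count how many polygon edges it crosses (each edge strictly once or zero times, handled with the usual half-open convention). 
Parity of crossings → even ⇒ outside.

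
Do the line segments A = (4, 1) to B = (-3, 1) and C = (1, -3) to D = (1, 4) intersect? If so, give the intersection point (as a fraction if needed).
Yes; intersection at (1, 1) (t = 3/7 on AB, s = 4/7 on CD)

Parametrize AB as A + t(B − A) = (4 + -7 t, 1 + 0 t) and CD as C + s(D − C) = (1 + 0 s, -3 + 7 s). Solve the linear system for (t, s). Determinant = 49 ≠ 0, so a unique intersection of the containing lines exists. Solution: t = 3/7, s = 4/7 — both in [0, 1], so the segments cross. Intersection point: (1, 1).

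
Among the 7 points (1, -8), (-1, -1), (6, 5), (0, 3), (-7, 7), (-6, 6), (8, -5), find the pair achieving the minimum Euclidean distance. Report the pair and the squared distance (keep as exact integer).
Pair = ((-7, 7), (-6, 6)); squared distance = 2

Compute all C(7, 2) = 21 pairwise squared distances (x_i − x_j)² + (y_i − y_j)². The minimum is 2, attained by the pair ((-7, 7), (-6, 6)).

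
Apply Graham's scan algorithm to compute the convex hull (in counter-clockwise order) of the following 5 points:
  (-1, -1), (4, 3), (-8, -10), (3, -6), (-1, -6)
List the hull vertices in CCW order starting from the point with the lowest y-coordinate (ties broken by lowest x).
Hull (CCW) = [(-8, -10), (3, -6), (4, 3), (-1, -1)]

Graham scan procedure:
  1. Find the pivot p₀ = point with lowest y (tie → lowest x): (-8, -10).
  2. Sort the remaining points by polar angle around p₀.
  3. Walk through sorted points, maintaining a stack; pop the top while the last three entries make a non-left turn (cross product ≤ 0).
  4. Final stack is the convex hull in CCW order: (-8, -10), (3, -6), (4, 3), (-1, -1).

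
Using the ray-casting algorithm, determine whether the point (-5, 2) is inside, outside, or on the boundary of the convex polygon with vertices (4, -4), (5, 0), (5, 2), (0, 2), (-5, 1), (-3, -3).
The point (-5, 2) lies strictly outside the polygon

Cast a horizontal ray to the right from the query point and count how many polygon edges it crosses (each edge strictly once or zero times, handled with the usual half-open convention). 
Parity of crossings → even ⇒ outside.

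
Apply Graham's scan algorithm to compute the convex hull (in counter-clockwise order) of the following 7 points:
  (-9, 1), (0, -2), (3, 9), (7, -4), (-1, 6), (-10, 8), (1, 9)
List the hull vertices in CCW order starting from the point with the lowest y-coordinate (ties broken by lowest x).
Hull (CCW) = [(7, -4), (3, 9), (1, 9), (-10, 8), (-9, 1), (0, -2)]

Graham scan procedure:
  1. Find the pivot p₀ = point with lowest y (tie → lowest x): (7, -4).
  2. Sort the remaining points by polar angle around p₀.
  3. Walk through sorted points, maintaining a stack; pop the top while the last three entries make a non-left turn (cross product ≤ 0).
  4. Final stack is the convex hull in CCW order: (7, -4), (3, 9), (1, 9), (-10, 8), (-9, 1), (0, -2).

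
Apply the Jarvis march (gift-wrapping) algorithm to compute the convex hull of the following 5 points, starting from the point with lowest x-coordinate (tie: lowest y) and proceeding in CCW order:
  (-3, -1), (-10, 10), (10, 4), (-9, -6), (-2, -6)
Hull (CCW) = [(-10, 10), (-9, -6), (-2, -6), (10, 4)]

Jarvis march: at each step, from the current hull vertex p, select the next vertex q as the point such that every other point lies strictly to the left of (or on) the directed line p → q. (Equivalently: for every other point r, the cross product (q − p) × (r − p) ≥ 0.)
Starting point (lowest x, tie lowest y): (-10, 10). Wrap until returning to start. Resulting hull: (-10, 10), (-9, -6), (-2, -6), (10, 4).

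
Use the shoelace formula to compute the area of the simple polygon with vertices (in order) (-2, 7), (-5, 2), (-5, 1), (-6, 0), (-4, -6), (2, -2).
Area = 54

Shoelace formula: Area = (1/2) |Σ_i (x_i · y_{i+1} − x_{i+1} · y_i)| (indices mod n). Compute each cross term:
  (-2)(2) − (-5)(7) = 31
  (-5)(1) − (-5)(2) = 5
  (-5)(0) − (-6)(1) = 6
  (-6)(-6) − (-4)(0) = 36
  (-4)(-2) − (2)(-6) = 20
  (2)(7) − (-2)(-2) = 10
Sum = 108, so (signed) Area = 108/2 = 54, |Area| = 54.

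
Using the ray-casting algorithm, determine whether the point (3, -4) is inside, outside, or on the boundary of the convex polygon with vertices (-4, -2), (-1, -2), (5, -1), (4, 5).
The point (3, -4) lies strictly outside the polygon

Cast a horizontal ray to the right from the query point and count how many polygon edges it crosses (each edge strictly once or zero times, handled with the usual half-open convention). 
Parity of crossings → even ⇒ outside.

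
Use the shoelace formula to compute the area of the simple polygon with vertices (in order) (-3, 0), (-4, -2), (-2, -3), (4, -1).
Area = 25/2

Shoelace formula: Area = (1/2) |Σ_i (x_i · y_{i+1} − x_{i+1} · y_i)| (indices mod n). Compute each cross term:
  (-3)(-2) − (-4)(0) = 6
  (-4)(-3) − (-2)(-2) = 8
  (-2)(-1) − (4)(-3) = 14
  (4)(0) − (-3)(-1) = -3
Sum = 25, so (signed) Area = 25/2 = 25/2, |Area| = 25/2.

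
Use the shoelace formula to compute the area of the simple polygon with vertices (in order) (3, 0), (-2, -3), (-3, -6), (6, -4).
Area = 27

Shoelace formula: Area = (1/2) |Σ_i (x_i · y_{i+1} − x_{i+1} · y_i)| (indices mod n). Compute each cross term:
  (3)(-3) − (-2)(0) = -9
  (-2)(-6) − (-3)(-3) = 3
  (-3)(-4) − (6)(-6) = 48
  (6)(0) − (3)(-4) = 12
Sum = 54, so (signed) Area = 54/2 = 27, |Area| = 27.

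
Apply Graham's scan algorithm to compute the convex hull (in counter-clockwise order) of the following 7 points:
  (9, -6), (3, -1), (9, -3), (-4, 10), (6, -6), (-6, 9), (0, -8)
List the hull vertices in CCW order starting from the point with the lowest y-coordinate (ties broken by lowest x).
Hull (CCW) = [(0, -8), (9, -6), (9, -3), (-4, 10), (-6, 9)]

Graham scan procedure:
  1. Find the pivot p₀ = point with lowest y (tie → lowest x): (0, -8).
  2. Sort the remaining points by polar angle around p₀.
  3. Walk through sorted points, maintaining a stack; pop the top while the last three entries make a non-left turn (cross product ≤ 0).
  4. Final stack is the convex hull in CCW order: (0, -8), (9, -6), (9, -3), (-4, 10), (-6, 9).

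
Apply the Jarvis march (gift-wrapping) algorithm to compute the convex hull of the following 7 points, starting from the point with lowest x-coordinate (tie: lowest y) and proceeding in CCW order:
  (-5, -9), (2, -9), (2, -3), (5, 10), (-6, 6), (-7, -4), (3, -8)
Hull (CCW) = [(-7, -4), (-5, -9), (2, -9), (3, -8), (5, 10), (-6, 6)]

Jarvis march: at each step, from the current hull vertex p, select the next vertex q as the point such that every other point lies strictly to the left of (or on) the directed line p → q. (Equivalently: for every other point r, the cross product (q − p) × (r − p) ≥ 0.)
Starting point (lowest x, tie lowest y): (-7, -4). Wrap until returning to start. Resulting hull: (-7, -4), (-5, -9), (2, -9), (3, -8), (5, 10), (-6, 6).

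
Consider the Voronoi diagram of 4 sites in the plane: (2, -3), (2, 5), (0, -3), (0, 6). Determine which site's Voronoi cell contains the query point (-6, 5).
Nearest site = (0, 6)

The Voronoi cell of site s contains exactly those query points closer to s than to any other site. Compute squared distances from q = (-6, 5) to each site:
  (0 − -6)² + (6 − 5)² = 37
  (2 − -6)² + (5 − 5)² = 64
  (0 − -6)² + (-3 − 5)² = 100
  (2 − -6)² + (-3 − 5)² = 128
Minimum is attained by (0, 6), so q lies in its Voronoi cell.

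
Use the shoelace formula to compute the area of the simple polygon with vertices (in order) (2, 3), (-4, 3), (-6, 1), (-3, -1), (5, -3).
Area = 38

Shoelace formula: Area = (1/2) |Σ_i (x_i · y_{i+1} − x_{i+1} · y_i)| (indices mod n). Compute each cross term:
  (2)(3) − (-4)(3) = 18
  (-4)(1) − (-6)(3) = 14
  (-6)(-1) − (-3)(1) = 9
  (-3)(-3) − (5)(-1) = 14
  (5)(3) − (2)(-3) = 21
Sum = 76, so (signed) Area = 76/2 = 38, |Area| = 38.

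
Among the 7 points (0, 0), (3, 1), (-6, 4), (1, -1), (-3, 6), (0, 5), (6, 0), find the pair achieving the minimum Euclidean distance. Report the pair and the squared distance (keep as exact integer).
Pair = ((0, 0), (1, -1)); squared distance = 2

Compute all C(7, 2) = 21 pairwise squared distances (x_i − x_j)² + (y_i − y_j)². The minimum is 2, attained by the pair ((0, 0), (1, -1)).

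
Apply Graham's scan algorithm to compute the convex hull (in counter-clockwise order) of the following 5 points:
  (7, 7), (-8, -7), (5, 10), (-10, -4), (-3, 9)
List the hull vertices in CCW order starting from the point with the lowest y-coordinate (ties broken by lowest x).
Hull (CCW) = [(-8, -7), (7, 7), (5, 10), (-3, 9), (-10, -4)]

Graham scan procedure:
  1. Find the pivot p₀ = point with lowest y (tie → lowest x): (-8, -7).
  2. Sort the remaining points by polar angle around p₀.
  3. Walk through sorted points, maintaining a stack; pop the top while the last three entries make a non-left turn (cross product ≤ 0).
  4. Final stack is the convex hull in CCW order: (-8, -7), (7, 7), (5, 10), (-3, 9), (-10, -4).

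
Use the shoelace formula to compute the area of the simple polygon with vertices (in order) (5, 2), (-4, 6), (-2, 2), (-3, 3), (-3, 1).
Area = 37/2

Shoelace formula: Area = (1/2) |Σ_i (x_i · y_{i+1} − x_{i+1} · y_i)| (indices mod n). Compute each cross term:
  (5)(6) − (-4)(2) = 38
  (-4)(2) − (-2)(6) = 4
  (-2)(3) − (-3)(2) = 0
  (-3)(1) − (-3)(3) = 6
  (-3)(2) − (5)(1) = -11
Sum = 37, so (signed) Area = 37/2 = 37/2, |Area| = 37/2.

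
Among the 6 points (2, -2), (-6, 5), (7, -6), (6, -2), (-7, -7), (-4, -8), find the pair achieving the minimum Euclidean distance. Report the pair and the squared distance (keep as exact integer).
Pair = ((-7, -7), (-4, -8)); squared distance = 10

Compute all C(6, 2) = 15 pairwise squared distances (x_i − x_j)² + (y_i − y_j)². The minimum is 10, attained by the pair ((-7, -7), (-4, -8)).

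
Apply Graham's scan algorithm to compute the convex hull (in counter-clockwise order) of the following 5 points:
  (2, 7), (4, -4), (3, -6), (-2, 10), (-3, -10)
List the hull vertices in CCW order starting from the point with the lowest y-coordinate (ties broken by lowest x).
Hull (CCW) = [(-3, -10), (3, -6), (4, -4), (2, 7), (-2, 10)]

Graham scan procedure:
  1. Find the pivot p₀ = point with lowest y (tie → lowest x): (-3, -10).
  2. Sort the remaining points by polar angle around p₀.
  3. Walk through sorted points, maintaining a stack; pop the top while the last three entries make a non-left turn (cross product ≤ 0).
  4. Final stack is the convex hull in CCW order: (-3, -10), (3, -6), (4, -4), (2, 7), (-2, 10).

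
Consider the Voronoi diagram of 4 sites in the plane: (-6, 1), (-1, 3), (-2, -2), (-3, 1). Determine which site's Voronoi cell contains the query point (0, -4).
Nearest site = (-2, -2)

The Voronoi cell of site s contains exactly those query points closer to s than to any other site. Compute squared distances from q = (0, -4) to each site:
  (-2 − 0)² + (-2 − -4)² = 8
  (-3 − 0)² + (1 − -4)² = 34
  (-1 − 0)² + (3 − -4)² = 50
  (-6 − 0)² + (1 − -4)² = 61
Minimum is attained by (-2, -2), so q lies in its Voronoi cell.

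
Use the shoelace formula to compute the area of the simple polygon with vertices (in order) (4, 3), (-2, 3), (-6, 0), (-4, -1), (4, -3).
Area = 41

Shoelace formula: Area = (1/2) |Σ_i (x_i · y_{i+1} − x_{i+1} · y_i)| (indices mod n). Compute each cross term:
  (4)(3) − (-2)(3) = 18
  (-2)(0) − (-6)(3) = 18
  (-6)(-1) − (-4)(0) = 6
  (-4)(-3) − (4)(-1) = 16
  (4)(3) − (4)(-3) = 24
Sum = 82, so (signed) Area = 82/2 = 41, |Area| = 41.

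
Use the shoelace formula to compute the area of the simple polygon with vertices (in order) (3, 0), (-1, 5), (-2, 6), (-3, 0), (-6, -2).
Area = 49/2

Shoelace formula: Area = (1/2) |Σ_i (x_i · y_{i+1} − x_{i+1} · y_i)| (indices mod n). Compute each cross term:
  (3)(5) − (-1)(0) = 15
  (-1)(6) − (-2)(5) = 4
  (-2)(0) − (-3)(6) = 18
  (-3)(-2) − (-6)(0) = 6
  (-6)(0) − (3)(-2) = 6
Sum = 49, so (signed) Area = 49/2 = 49/2, |Area| = 49/2.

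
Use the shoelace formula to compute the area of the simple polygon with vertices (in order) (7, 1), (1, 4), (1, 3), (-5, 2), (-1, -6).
Area = 58

Shoelace formula: Area = (1/2) |Σ_i (x_i · y_{i+1} − x_{i+1} · y_i)| (indices mod n). Compute each cross term:
  (7)(4) − (1)(1) = 27
  (1)(3) − (1)(4) = -1
  (1)(2) − (-5)(3) = 17
  (-5)(-6) − (-1)(2) = 32
  (-1)(1) − (7)(-6) = 41
Sum = 116, so (signed) Area = 116/2 = 58, |Area| = 58.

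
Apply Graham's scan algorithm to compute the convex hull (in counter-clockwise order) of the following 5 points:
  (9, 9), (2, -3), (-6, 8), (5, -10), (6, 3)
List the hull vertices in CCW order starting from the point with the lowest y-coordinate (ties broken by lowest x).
Hull (CCW) = [(5, -10), (9, 9), (-6, 8)]

Graham scan procedure:
  1. Find the pivot p₀ = point with lowest y (tie → lowest x): (5, -10).
  2. Sort the remaining points by polar angle around p₀.
  3. Walk through sorted points, maintaining a stack; pop the top while the last three entries make a non-left turn (cross product ≤ 0).
  4. Final stack is the convex hull in CCW order: (5, -10), (9, 9), (-6, 8).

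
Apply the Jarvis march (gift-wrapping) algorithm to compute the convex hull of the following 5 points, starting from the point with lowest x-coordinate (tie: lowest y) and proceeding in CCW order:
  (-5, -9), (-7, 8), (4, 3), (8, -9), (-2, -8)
Hull (CCW) = [(-7, 8), (-5, -9), (8, -9), (4, 3)]

Jarvis march: at each step, from the current hull vertex p, select the next vertex q as the point such that every other point lies strictly to the left of (or on) the directed line p → q. (Equivalently: for every other point r, the cross product (q − p) × (r − p) ≥ 0.)
Starting point (lowest x, tie lowest y): (-7, 8). Wrap until returning to start. Resulting hull: (-7, 8), (-5, -9), (8, -9), (4, 3).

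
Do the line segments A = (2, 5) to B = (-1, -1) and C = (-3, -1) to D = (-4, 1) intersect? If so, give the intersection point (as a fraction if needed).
No (intersection of containing lines falls outside at least one segment)

Parametrize and solve: t = 4/3, s = -1. At least one of these is outside [0, 1], so the segments do not intersect.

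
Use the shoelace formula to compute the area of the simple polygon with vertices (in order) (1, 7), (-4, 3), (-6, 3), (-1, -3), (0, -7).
Area = 36

Shoelace formula: Area = (1/2) |Σ_i (x_i · y_{i+1} − x_{i+1} · y_i)| (indices mod n). Compute each cross term:
  (1)(3) − (-4)(7) = 31
  (-4)(3) − (-6)(3) = 6
  (-6)(-3) − (-1)(3) = 21
  (-1)(-7) − (0)(-3) = 7
  (0)(7) − (1)(-7) = 7
Sum = 72, so (signed) Area = 72/2 = 36, |Area| = 36.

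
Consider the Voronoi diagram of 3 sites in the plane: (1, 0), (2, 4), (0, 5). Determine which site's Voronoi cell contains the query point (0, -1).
Nearest site = (1, 0)

The Voronoi cell of site s contains exactly those query points closer to s than to any other site. Compute squared distances from q = (0, -1) to each site:
  (1 − 0)² + (0 − -1)² = 2
  (2 − 0)² + (4 − -1)² = 29
  (0 − 0)² + (5 − -1)² = 36
Minimum is attained by (1, 0), so q lies in its Voronoi cell.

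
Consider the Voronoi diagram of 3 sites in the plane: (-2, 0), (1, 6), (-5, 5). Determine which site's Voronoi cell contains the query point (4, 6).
Nearest site = (1, 6)

The Voronoi cell of site s contains exactly those query points closer to s than to any other site. Compute squared distances from q = (4, 6) to each site:
  (1 − 4)² + (6 − 6)² = 9
  (-2 − 4)² + (0 − 6)² = 72
  (-5 − 4)² + (5 − 6)² = 82
Minimum is attained by (1, 6), so q lies in its Voronoi cell.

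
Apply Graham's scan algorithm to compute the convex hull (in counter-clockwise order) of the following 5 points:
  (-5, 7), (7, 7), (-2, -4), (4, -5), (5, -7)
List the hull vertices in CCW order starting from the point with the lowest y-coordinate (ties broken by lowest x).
Hull (CCW) = [(5, -7), (7, 7), (-5, 7), (-2, -4)]

Graham scan procedure:
  1. Find the pivot p₀ = point with lowest y (tie → lowest x): (5, -7).
  2. Sort the remaining points by polar angle around p₀.
  3. Walk through sorted points, maintaining a stack; pop the top while the last three entries make a non-left turn (cross product ≤ 0).
  4. Final stack is the convex hull in CCW order: (5, -7), (7, 7), (-5, 7), (-2, -4).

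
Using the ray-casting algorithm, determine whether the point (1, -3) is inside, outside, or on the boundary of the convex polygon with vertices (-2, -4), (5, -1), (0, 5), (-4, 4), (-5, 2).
The point (1, -3) lies strictly outside the polygon

Cast a horizontal ray to the right from the query point and count how many polygon edges it crosses (each edge strictly once or zero times, handled with the usual half-open convention). 
Parity of crossings → even ⇒ outside.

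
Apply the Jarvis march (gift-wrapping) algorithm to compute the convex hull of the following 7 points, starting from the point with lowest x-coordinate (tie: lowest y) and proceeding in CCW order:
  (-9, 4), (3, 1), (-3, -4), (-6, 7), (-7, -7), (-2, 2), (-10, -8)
Hull (CCW) = [(-10, -8), (-7, -7), (-3, -4), (3, 1), (-6, 7), (-9, 4)]

Jarvis march: at each step, from the current hull vertex p, select the next vertex q as the point such that every other point lies strictly to the left of (or on) the directed line p → q. (Equivalently: for every other point r, the cross product (q − p) × (r − p) ≥ 0.)
Starting point (lowest x, tie lowest y): (-10, -8). Wrap until returning to start. Resulting hull: (-10, -8), (-7, -7), (-3, -4), (3, 1), (-6, 7), (-9, 4).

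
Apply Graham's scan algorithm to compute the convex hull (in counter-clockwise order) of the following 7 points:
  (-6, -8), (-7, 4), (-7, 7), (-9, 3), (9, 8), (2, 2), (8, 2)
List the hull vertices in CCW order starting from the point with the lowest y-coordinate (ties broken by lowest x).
Hull (CCW) = [(-6, -8), (8, 2), (9, 8), (-7, 7), (-9, 3)]

Graham scan procedure:
  1. Find the pivot p₀ = point with lowest y (tie → lowest x): (-6, -8).
  2. Sort the remaining points by polar angle around p₀.
  3. Walk through sorted points, maintaining a stack; pop the top while the last three entries make a non-left turn (cross product ≤ 0).
  4. Final stack is the convex hull in CCW order: (-6, -8), (8, 2), (9, 8), (-7, 7), (-9, 3).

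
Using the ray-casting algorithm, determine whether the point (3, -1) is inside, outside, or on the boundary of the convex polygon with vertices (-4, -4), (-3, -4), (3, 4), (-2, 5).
The point (3, -1) lies strictly outside the polygon

Cast a horizontal ray to the right from the query point and count how many polygon edges it crosses (each edge strictly once or zero times, handled with the usual half-open convention). 
Parity of crossings → even ⇒ outside.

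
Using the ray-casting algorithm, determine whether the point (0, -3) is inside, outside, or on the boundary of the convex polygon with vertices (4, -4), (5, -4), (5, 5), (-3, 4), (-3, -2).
The point (0, -3) lies strictly outside the polygon

Cast a horizontal ray to the right from the query point and count how many polygon edges it crosses (each edge strictly once or zero times, handled with the usual half-open convention). 
Parity of crossings → even ⇒ outside.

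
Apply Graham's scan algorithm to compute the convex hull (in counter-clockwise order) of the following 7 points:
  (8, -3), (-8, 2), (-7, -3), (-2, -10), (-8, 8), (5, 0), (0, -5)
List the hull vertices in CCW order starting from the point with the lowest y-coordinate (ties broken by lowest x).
Hull (CCW) = [(-2, -10), (8, -3), (5, 0), (-8, 8), (-8, 2), (-7, -3)]

Graham scan procedure:
  1. Find the pivot p₀ = point with lowest y (tie → lowest x): (-2, -10).
  2. Sort the remaining points by polar angle around p₀.
  3. Walk through sorted points, maintaining a stack; pop the top while the last three entries make a non-left turn (cross product ≤ 0).
  4. Final stack is the convex hull in CCW order: (-2, -10), (8, -3), (5, 0), (-8, 8), (-8, 2), (-7, -3).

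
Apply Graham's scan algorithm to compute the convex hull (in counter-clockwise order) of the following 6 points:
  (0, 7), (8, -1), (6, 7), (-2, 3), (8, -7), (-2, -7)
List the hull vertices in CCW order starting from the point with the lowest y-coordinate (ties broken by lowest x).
Hull (CCW) = [(-2, -7), (8, -7), (8, -1), (6, 7), (0, 7), (-2, 3)]

Graham scan procedure:
  1. Find the pivot p₀ = point with lowest y (tie → lowest x): (-2, -7).
  2. Sort the remaining points by polar angle around p₀.
  3. Walk through sorted points, maintaining a stack; pop the top while the last three entries make a non-left turn (cross product ≤ 0).
  4. Final stack is the convex hull in CCW order: (-2, -7), (8, -7), (8, -1), (6, 7), (0, 7), (-2, 3).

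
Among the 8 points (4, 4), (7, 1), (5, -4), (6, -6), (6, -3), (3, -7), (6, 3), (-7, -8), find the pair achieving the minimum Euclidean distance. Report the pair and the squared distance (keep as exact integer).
Pair = ((5, -4), (6, -3)); squared distance = 2

Compute all C(8, 2) = 28 pairwise squared distances (x_i − x_j)² + (y_i − y_j)². The minimum is 2, attained by the pair ((5, -4), (6, -3)).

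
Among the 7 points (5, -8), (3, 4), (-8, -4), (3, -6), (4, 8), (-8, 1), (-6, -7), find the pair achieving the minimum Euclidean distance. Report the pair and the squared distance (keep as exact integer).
Pair = ((5, -8), (3, -6)); squared distance = 8

Compute all C(7, 2) = 21 pairwise squared distances (x_i − x_j)² + (y_i − y_j)². The minimum is 8, attained by the pair ((5, -8), (3, -6)).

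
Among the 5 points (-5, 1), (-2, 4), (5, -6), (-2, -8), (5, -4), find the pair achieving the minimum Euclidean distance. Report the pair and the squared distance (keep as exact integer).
Pair = ((5, -6), (5, -4)); squared distance = 4

Compute all C(5, 2) = 10 pairwise squared distances (x_i − x_j)² + (y_i − y_j)². The minimum is 4, attained by the pair ((5, -6), (5, -4)).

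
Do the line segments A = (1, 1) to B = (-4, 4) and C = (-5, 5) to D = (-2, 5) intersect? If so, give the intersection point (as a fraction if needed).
No (intersection of containing lines falls outside at least one segment)

Parametrize and solve: t = 4/3, s = -2/9. At least one of these is outside [0, 1], so the segments do not intersect.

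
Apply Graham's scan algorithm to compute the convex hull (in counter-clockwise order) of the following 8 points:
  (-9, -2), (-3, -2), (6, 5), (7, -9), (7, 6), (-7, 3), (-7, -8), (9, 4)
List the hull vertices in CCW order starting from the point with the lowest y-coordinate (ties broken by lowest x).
Hull (CCW) = [(7, -9), (9, 4), (7, 6), (-7, 3), (-9, -2), (-7, -8)]

Graham scan procedure:
  1. Find the pivot p₀ = point with lowest y (tie → lowest x): (7, -9).
  2. Sort the remaining points by polar angle around p₀.
  3. Walk through sorted points, maintaining a stack; pop the top while the last three entries make a non-left turn (cross product ≤ 0).
  4. Final stack is the convex hull in CCW order: (7, -9), (9, 4), (7, 6), (-7, 3), (-9, -2), (-7, -8).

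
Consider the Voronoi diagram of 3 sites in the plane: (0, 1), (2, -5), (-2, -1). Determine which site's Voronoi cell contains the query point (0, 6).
Nearest site = (0, 1)

The Voronoi cell of site s contains exactly those query points closer to s than to any other site. Compute squared distances from q = (0, 6) to each site:
  (0 − 0)² + (1 − 6)² = 25
  (-2 − 0)² + (-1 − 6)² = 53
  (2 − 0)² + (-5 − 6)² = 125
Minimum is attained by (0, 1), so q lies in its Voronoi cell.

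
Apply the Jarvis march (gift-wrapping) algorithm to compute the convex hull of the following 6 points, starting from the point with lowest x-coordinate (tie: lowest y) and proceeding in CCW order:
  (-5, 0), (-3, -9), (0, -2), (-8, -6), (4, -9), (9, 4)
Hull (CCW) = [(-8, -6), (-3, -9), (4, -9), (9, 4), (-5, 0)]

Jarvis march: at each step, from the current hull vertex p, select the next vertex q as the point such that every other point lies strictly to the left of (or on) the directed line p → q. (Equivalently: for every other point r, the cross product (q − p) × (r − p) ≥ 0.)
Starting point (lowest x, tie lowest y): (-8, -6). Wrap until returning to start. Resulting hull: (-8, -6), (-3, -9), (4, -9), (9, 4), (-5, 0).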